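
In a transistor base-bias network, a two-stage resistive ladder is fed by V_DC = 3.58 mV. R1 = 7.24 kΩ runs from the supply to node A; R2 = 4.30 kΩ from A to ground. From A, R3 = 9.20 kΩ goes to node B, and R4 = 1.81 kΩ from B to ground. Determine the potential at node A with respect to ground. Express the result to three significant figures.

V_A ≈ 1.07 mV

The second stage (R3 + R4 = 11.01 kΩ) loads node A in parallel with R2.
R2 ‖ (R3+R4) = 3.092 kΩ.
So V_A = 3.58 × 0.2993 = 1.071 mV.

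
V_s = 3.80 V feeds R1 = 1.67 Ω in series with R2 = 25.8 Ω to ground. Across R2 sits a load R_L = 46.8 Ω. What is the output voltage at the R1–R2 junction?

V_out ≈ 3.45 V

The load sits in parallel with R2, giving an effective lower resistance R2' = R2·R_L/(R2+R_L) = 16.63 Ω.
Now apply the divider: V_out = 3.80 × 0.9088 = 3.453 V.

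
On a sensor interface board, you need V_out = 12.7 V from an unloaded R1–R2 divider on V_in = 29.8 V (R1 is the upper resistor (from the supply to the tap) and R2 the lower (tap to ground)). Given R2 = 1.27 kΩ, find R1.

V_out/V_in = R2/(R1+R2) = 0.4262.
So R1 = R2 · (V_in/V_out − 1) = 1.27 × (29.8/12.7 − 1) = 1.27 × 1.346 = 1.710 kΩ.

R1 ≈ 1.71 kΩ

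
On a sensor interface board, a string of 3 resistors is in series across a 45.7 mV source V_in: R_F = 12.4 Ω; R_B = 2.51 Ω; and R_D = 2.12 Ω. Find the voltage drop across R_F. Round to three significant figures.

Total series resistance ΣR = 12.4 + 2.51 + 2.12 = 17.03 Ω.
V = V_in · R/ΣR = 45.7 × 0.7281 = 33.28 mV.

V ≈ 33.3 mV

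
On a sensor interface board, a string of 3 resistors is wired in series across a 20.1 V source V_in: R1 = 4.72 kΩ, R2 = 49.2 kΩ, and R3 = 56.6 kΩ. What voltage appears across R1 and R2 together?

V ≈ 9.81 V

ΣR = 4.72 + 49.2 + 56.6 = 110.5 kΩ.
R_{R1..R2} = 4.72 + 49.2 = 53.92 kΩ.
Voltage divider: V = V_in · (53.92 / 110.5) = 20.1 × 0.4879 = 9.806 V.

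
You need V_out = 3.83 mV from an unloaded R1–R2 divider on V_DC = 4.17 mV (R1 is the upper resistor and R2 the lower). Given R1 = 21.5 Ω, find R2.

V_out/V_DC = R2/(R1+R2) = 0.9185.
Rearranging, R2 = R1·k/(1−k) = 21.5 × 11.26 = 242.2 Ω.

R2 ≈ 242 Ω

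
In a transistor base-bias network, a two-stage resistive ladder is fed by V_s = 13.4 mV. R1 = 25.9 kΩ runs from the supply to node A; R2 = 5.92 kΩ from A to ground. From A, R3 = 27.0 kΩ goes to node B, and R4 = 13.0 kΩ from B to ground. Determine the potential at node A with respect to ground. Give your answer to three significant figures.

V_A ≈ 2.22 mV

Node A sees R2 in parallel with the series input of stage 2, R3 + R4 = 40.00 kΩ.
R2 ‖ (R3+R4) = 5.157 kΩ.
So V_A = 13.4 × 0.1660 = 2.225 mV.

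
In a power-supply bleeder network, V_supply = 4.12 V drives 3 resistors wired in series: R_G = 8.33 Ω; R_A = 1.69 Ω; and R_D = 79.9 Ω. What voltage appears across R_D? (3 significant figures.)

V ≈ 3.66 V

Series total: ΣR = 8.33 + 1.69 + 79.9 = 89.92 Ω.
V = V_supply · R/ΣR = 4.12 × 0.8886 = 3.661 V.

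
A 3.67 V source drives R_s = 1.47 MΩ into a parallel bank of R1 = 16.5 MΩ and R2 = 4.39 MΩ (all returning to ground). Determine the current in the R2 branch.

Combine the parallel branches: R_p = (1/16.5 + 1/4.39)⁻¹ = 3.467 MΩ.
V_A by voltage divider: V_A = 3.67 × 3.467/(1.47 + 3.467) = 2.577 V.
I(R2) = V_A / R2 = 2.577/4.39 = 0.5871 µA.

I ≈ 0.587 µA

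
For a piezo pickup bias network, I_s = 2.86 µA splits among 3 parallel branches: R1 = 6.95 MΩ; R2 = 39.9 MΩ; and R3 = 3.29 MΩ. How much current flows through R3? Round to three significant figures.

ΣG = 1/6.95 + 1/39.9 + 1/3.29 = 0.4729.
R3 takes the fraction G_k/ΣG = 0.3040/0.4729 = 0.6427, so I = 2.86 × 0.6427 = 1.838 µA.

I ≈ 1.84 µA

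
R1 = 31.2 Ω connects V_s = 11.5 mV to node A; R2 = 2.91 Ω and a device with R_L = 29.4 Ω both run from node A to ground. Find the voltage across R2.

V_out ≈ 0.900 mV

The load sits in parallel with R2, giving an effective lower resistance R2' = R2·R_L/(R2+R_L) = 2.648 Ω.
Then V_out = V_s · R2'/(R1 + R2') = 11.5 × 2.648/33.85 = 0.8996 mV.
(Unloaded it would be 0.981 mV; the load pulls it down.)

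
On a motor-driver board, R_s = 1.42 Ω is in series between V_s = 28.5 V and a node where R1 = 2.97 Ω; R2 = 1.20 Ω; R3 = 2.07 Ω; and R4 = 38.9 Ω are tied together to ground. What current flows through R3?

Equivalent of the parallel group: R_p = 0.5957 Ω.
V_A = 28.5 × 0.5957/2.016 = 8.422 V.
Branch current I = V_A/R3 = 8.422/2.07 = 4.069 A.

I ≈ 4.07 A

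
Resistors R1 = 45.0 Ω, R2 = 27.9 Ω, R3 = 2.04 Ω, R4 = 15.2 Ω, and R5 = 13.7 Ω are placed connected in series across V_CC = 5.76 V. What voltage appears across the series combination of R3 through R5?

Total series resistance ΣR = 45.0 + 27.9 + 2.04 + 15.2 + 13.7 = 103.8 Ω.
R_{R3..R5} = 2.04 + 15.2 + 13.7 = 30.94 Ω.
Voltage divider: V = V_CC · (30.94 / 103.8) = 5.76 × 0.2980 = 1.716 V.

V ≈ 1.72 V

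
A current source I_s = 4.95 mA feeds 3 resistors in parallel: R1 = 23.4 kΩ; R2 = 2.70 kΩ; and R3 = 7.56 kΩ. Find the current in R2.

I ≈ 3.36 mA

ΣG = 1/23.4 + 1/2.70 + 1/7.56 = 0.5454.
R2 takes the fraction G_k/ΣG = 0.3704/0.5454 = 0.6791, so I = 4.95 × 0.6791 = 3.362 mA.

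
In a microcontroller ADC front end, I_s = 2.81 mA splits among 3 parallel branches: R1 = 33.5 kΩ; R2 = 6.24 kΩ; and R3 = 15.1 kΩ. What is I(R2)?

Total conductance ΣG = 1/33.5 + 1/6.24 + 1/15.1 = 0.2563 (units of 1/kΩ).
By the current-divider rule, I = I_s · G_k/ΣG = 2.81 × 0.6252 = 1.757 mA.

I ≈ 1.76 mA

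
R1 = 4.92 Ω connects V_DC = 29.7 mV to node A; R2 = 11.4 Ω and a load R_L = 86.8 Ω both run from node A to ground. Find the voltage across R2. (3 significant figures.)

R2 ‖ R_L = (11.4 × 86.8)/(11.4 + 86.8) = 10.08 Ω.
Then V_out = V_DC · R2'/(R1 + R2') = 29.7 × 10.08/15.00 = 19.96 mV.

V_out ≈ 20.0 mV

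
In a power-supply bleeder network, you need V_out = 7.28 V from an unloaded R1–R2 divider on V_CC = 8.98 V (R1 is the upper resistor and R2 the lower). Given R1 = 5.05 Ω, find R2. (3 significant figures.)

The divider ratio is R2/(R1+R2) = 7.28/8.98 = 0.8107.
Rearranging, R2 = R1·k/(1−k) = 5.05 × 4.282 = 21.63 Ω.

R2 ≈ 21.6 Ω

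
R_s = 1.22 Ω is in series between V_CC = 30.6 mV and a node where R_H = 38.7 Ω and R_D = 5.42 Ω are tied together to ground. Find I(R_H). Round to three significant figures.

I ≈ 0.629 mA

Equivalent of the parallel group: R_p = 4.754 Ω.
Node voltage V_A = V_CC · R_p/(R_s + R_p) = 30.6 × 0.7958 = 24.35 mV.
I(R_H) = V_A / R_H = 24.35/38.7 = 0.6292 mA.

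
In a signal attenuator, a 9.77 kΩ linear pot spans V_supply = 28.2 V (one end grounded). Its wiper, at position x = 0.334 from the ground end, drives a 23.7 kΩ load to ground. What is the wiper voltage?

The pot divides into 6.507 kΩ above the wiper and 3.263 kΩ below.
R_L loads the lower segment: effective lower R = 2.868 kΩ.
Then V_out = V_supply · 2.868/(6.507 + 2.868) = 8.628 V.

V_out ≈ 8.63 V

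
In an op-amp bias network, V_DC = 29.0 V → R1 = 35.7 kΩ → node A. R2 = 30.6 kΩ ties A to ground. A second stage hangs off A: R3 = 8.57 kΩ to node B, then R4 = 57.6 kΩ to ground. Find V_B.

V_B ≈ 9.33 V

The second stage (R3 + R4 = 66.17 kΩ) loads node A in parallel with R2.
Effective lower resistance at A: R2 ‖ 66.17 = 20.92 kΩ.
First divider: V_A = V_DC · 20.92/(35.7 + 20.92) = 10.72 V.
Then the unloaded second divider: V_B = V_A × R4/(R3+R4) = 10.72 × 0.8705 = 9.328 V.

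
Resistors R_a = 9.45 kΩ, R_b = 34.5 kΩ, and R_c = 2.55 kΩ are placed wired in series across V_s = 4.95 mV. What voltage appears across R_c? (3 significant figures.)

Series total: ΣR = 9.45 + 34.5 + 2.55 = 46.50 kΩ.
Voltage divider: V = V_s · (2.550 / 46.50) = 4.95 × 0.05484 = 0.2715 mV.

V ≈ 0.271 mV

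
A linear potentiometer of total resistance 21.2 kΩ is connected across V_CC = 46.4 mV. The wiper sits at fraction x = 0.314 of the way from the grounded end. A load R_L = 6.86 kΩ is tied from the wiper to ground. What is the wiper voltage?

The pot divides into 14.54 kΩ above the wiper and 6.657 kΩ below.
Lower segment in parallel with the load: 6.657 ‖ 6.86 = 3.378 kΩ.
Loaded-divider output: V_out = 46.4 × 0.1885 = 8.747 mV.

V_out ≈ 8.75 mV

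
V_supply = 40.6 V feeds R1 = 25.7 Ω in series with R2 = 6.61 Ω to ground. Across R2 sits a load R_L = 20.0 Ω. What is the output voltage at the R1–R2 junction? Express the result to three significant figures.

R2 ‖ R_L = (6.61 × 20.0)/(6.61 + 20.0) = 4.968 Ω.
Now apply the divider: V_out = 40.6 × 0.1620 = 6.577 V.

V_out ≈ 6.58 V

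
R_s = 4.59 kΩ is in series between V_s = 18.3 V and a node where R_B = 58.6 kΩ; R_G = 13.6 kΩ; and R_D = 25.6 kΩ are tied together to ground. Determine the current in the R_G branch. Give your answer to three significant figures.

I ≈ 0.844 mA

Parallel bank: R_p = 1/(1/58.6 + 1/13.6 + 1/25.6) = 7.713 kΩ.
Node voltage V_A = V_s · R_p/(R_s + R_p) = 18.3 × 0.6269 = 11.47 V.
Branch current I = V_A/R_G = 11.47/13.6 = 0.8436 mA.
(Equivalently: I_total = 1.487 mA, then current-divider fraction G_k/ΣG = 0.5671.)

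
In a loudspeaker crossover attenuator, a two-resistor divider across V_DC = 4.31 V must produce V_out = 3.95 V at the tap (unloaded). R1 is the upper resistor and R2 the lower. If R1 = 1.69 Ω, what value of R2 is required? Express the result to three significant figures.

R2 ≈ 18.5 Ω

V_out/V_DC = R2/(R1+R2) = 0.9165.
So R2 = R1 · V_out/(V_DC − V_out) = 1.69 × 3.95/(4.31 − 3.95) = 1.69 × 10.97 = 18.54 Ω.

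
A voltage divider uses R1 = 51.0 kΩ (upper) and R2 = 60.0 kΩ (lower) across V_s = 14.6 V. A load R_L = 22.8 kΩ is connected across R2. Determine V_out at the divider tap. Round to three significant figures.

V_out ≈ 3.57 V

R2 ‖ R_L = (60.0 × 22.8)/(60.0 + 22.8) = 16.52 kΩ.
Now apply the divider: V_out = 14.6 × 0.2447 = 3.572 V.
(Unloaded it would be 7.89 V; the load pulls it down.)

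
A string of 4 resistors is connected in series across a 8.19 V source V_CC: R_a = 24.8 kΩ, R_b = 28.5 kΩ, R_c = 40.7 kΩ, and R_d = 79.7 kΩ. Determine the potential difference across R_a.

V ≈ 1.17 V

Series total: ΣR = 24.8 + 28.5 + 40.7 + 79.7 = 173.7 kΩ.
By the voltage-divider rule, V = 8.19 × 24.80/173.7 = 1.169 V.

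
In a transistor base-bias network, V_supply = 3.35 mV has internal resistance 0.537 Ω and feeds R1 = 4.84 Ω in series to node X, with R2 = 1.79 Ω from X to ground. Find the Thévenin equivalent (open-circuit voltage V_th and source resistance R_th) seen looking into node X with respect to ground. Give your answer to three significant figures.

V_th ≈ 0.837 mV, R_th ≈ 1.34 Ω

R1' = 0.537 + 4.84 = 5.377 Ω (source resistance + R1).
With X open, the divider is unloaded: V_th = 3.35 × 1.79/7.167 = 0.8367 mV.
With V_supply suppressed (replaced by a short), R_th = R1' ‖ R2 = (5.377 × 1.79)/(5.377 + 1.79) = 1.343 Ω.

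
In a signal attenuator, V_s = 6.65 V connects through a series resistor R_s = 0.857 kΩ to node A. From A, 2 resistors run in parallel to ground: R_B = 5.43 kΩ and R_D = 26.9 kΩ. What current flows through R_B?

Combine the parallel branches: R_p = (1/5.43 + 1/26.9)⁻¹ = 4.518 kΩ.
V_A = 6.65 × 4.518/5.375 = 5.590 V.
I(R_B) = V_A / R_B = 5.590/5.43 = 1.029 mA.
(Check via current divider: I_total = 1.237 mA; share G_k/ΣG = 0.8320 → same result.)

I ≈ 1.03 mA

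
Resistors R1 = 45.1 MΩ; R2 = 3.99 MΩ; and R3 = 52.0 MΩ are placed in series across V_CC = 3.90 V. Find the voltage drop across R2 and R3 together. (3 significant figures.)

ΣR = 45.1 + 3.99 + 52.0 = 101.1 MΩ.
R_{R2..R3} = 3.99 + 52.0 = 55.99 MΩ.
By the voltage-divider rule, V = 3.90 × 55.99/101.1 = 2.160 V.

V ≈ 2.16 V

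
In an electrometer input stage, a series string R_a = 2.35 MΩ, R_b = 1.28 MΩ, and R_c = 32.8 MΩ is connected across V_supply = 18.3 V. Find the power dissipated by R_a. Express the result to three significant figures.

P ≈ 0.593 µW

The common current is I = 18.3/36.43 = 0.5023 µA.
P = I²R = 0.2523 × 2.35 = 0.5930 µW.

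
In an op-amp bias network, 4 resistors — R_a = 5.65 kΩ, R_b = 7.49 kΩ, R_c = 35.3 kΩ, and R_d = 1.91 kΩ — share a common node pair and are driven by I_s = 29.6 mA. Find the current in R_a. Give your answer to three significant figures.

Total conductance ΣG = 1/5.65 + 1/7.49 + 1/35.3 + 1/1.91 = 0.8624 (units of 1/kΩ).
Current divider: I(R_a) = I_s · G_k/ΣG = 29.6 × (0.1770/0.8624) = 29.6 × 0.2052 = 6.075 mA.

I ≈ 6.07 mA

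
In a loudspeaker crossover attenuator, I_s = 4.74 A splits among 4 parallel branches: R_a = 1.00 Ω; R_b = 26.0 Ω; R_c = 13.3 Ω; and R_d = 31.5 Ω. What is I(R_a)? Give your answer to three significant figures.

I ≈ 4.14 A

ΣG = 1/1.00 + 1/26.0 + 1/13.3 + 1/31.5 = 1.145.
By the current-divider rule, I = I_s · G_k/ΣG = 4.74 × 0.8731 = 4.138 A.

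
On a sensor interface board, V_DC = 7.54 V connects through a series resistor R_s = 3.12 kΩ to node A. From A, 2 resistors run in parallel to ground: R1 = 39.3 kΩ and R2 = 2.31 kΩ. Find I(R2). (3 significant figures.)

Equivalent of the parallel group: R_p = 2.182 kΩ.
V_A by voltage divider: V_A = 7.54 × 2.182/(3.12 + 2.182) = 3.103 V.
Branch current I = V_A/R2 = 3.103/2.31 = 1.343 mA.
(Equivalently: I_total = 1.422 mA, then current-divider fraction G_k/ΣG = 0.9445.)

I ≈ 1.34 mA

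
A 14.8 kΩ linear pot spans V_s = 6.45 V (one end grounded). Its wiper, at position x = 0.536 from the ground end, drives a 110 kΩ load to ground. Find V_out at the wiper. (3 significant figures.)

The pot divides into 6.867 kΩ above the wiper and 7.933 kΩ below.
R_L loads the lower segment: effective lower R = 7.399 kΩ.
V_out = 6.45 × 7.399/(6.867 + 7.399) = 3.345 V.

V_out ≈ 3.35 V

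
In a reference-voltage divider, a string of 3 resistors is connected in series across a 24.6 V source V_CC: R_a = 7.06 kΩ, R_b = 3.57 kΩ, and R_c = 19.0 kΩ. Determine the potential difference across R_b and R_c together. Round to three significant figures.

Series total: ΣR = 7.06 + 3.57 + 19.0 = 29.63 kΩ.
R_{R_b..R_c} = 3.57 + 19.0 = 22.57 kΩ.
V = V_CC · R/ΣR = 24.6 × 0.7617 = 18.74 V.

V ≈ 18.7 V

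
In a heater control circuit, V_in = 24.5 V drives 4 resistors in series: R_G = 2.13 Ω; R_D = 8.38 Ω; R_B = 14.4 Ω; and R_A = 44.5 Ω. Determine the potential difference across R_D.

V ≈ 2.96 V

Total series resistance ΣR = 2.13 + 8.38 + 14.4 + 44.5 = 69.41 Ω.
Voltage divider: V = V_in · (8.380 / 69.41) = 24.5 × 0.1207 = 2.958 V.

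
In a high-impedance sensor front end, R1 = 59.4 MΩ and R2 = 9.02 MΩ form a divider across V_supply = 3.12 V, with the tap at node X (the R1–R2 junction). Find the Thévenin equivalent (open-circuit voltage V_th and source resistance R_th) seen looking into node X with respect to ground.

Open-circuit (no load on X): V_th = V_supply · R2/(R1 + R2) = 3.12 × 9.02/(59.40 + 9.02) = 0.4113 V.
With V_supply suppressed (replaced by a short), R_th = R1 ‖ R2 = (59.40 × 9.02)/(59.40 + 9.02) = 7.831 MΩ.

V_th ≈ 0.411 V, R_th ≈ 7.83 MΩ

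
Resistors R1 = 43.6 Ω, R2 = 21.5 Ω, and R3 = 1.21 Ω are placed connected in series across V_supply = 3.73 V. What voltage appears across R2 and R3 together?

Total series resistance ΣR = 43.6 + 21.5 + 1.21 = 66.31 Ω.
R_{R2..R3} = 21.5 + 1.21 = 22.71 Ω.
Voltage divider: V = V_supply · (22.71 / 66.31) = 3.73 × 0.3425 = 1.277 V.

V ≈ 1.28 V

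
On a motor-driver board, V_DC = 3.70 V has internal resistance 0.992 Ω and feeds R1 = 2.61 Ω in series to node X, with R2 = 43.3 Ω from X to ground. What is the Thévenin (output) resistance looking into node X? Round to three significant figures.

R1' = 0.992 + 2.61 = 3.602 Ω (source resistance + R1).
With V_DC suppressed (replaced by a short), R_th = R1' ‖ R2 = (3.602 × 43.3)/(3.602 + 43.3) = 3.325 Ω.

R_th ≈ 3.33 Ω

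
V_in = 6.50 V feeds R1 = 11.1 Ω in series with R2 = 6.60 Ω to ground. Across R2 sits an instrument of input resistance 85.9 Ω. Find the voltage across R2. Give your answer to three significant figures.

R2 ‖ R_L = (6.60 × 85.9)/(6.60 + 85.9) = 6.129 Ω.
Voltage divider with the loaded lower leg: V_out = 6.50 × 6.129/(11.1 + 6.129) = 6.50 × 0.3557 = 2.312 V.

V_out ≈ 2.31 V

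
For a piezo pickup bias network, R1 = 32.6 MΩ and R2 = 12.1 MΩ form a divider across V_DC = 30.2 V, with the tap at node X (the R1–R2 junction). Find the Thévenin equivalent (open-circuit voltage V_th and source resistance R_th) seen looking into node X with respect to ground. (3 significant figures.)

V_th ≈ 8.17 V, R_th ≈ 8.82 MΩ

V_th is the unloaded tap voltage: V_DC · R2/(R1+R2) = 30.2 × 0.2707 = 8.175 V.
With V_DC suppressed (replaced by a short), R_th = R1 ‖ R2 = (32.60 × 12.1)/(32.60 + 12.1) = 8.825 MΩ.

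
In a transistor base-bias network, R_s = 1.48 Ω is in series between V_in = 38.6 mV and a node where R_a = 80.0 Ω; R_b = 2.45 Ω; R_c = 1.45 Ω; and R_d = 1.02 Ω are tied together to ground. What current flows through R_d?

Equivalent of the parallel group: R_p = 0.4783 Ω.
Node voltage V_A = V_in · R_p/(R_s + R_p) = 38.6 × 0.2442 = 9.428 mV.
Branch current I = V_A/R_d = 9.428/1.02 = 9.243 mA.
(Check via current divider: I_total = 19.71 mA; share G_k/ΣG = 0.4689 → same result.)

I ≈ 9.24 mA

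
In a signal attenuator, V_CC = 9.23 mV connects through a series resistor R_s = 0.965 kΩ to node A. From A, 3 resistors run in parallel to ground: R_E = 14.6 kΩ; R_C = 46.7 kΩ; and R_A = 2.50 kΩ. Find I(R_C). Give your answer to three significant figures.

Combine the parallel branches: R_p = (1/14.6 + 1/46.7 + 1/2.50)⁻¹ = 2.041 kΩ.
V_A = 9.23 × 2.041/3.006 = 6.267 mV.
I(R_C) = V_A / R_C = 6.267/46.7 = 0.1342 µA.

I ≈ 0.134 µA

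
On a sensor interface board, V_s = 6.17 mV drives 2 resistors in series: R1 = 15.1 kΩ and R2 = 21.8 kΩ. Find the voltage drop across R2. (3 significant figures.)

V ≈ 3.65 mV

Series total: ΣR = 15.1 + 21.8 = 36.90 kΩ.
By the voltage-divider rule, V = 6.17 × 21.80/36.90 = 3.645 mV.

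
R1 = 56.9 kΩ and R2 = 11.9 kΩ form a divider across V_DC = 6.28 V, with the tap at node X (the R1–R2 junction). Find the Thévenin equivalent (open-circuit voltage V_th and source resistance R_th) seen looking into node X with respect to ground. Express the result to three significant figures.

V_th ≈ 1.09 V, R_th ≈ 9.84 kΩ

V_th is the unloaded tap voltage: V_DC · R2/(R1+R2) = 6.28 × 0.1730 = 1.086 V.
With V_DC suppressed (replaced by a short), R_th = R1 ‖ R2 = (56.90 × 11.9)/(56.90 + 11.9) = 9.842 kΩ.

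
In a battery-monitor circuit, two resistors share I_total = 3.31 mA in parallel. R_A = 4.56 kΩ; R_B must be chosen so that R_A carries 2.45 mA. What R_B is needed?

R_B ≈ 13.0 kΩ

In a two-way split, I_A/I_total = R_B/(R_A + R_B).
2.45/3.31 = R_B/(R_A + R_B) → R_B = R_A · (0.7402)/(1 − 0.7402) = 4.56 × 2.849 = 12.99 kΩ.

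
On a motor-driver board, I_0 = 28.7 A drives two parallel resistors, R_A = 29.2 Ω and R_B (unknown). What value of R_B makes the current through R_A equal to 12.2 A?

Two-branch current divider: I_A = I_0 · R_B/(R_A + R_B).
With f = 0.4251, R_B = R_A · f/(1−f) = 29.2 × 0.7394 = 21.59 Ω.

R_B ≈ 21.6 Ω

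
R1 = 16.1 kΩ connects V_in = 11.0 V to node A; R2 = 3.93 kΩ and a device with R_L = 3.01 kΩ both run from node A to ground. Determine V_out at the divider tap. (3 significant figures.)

V_out ≈ 1.05 V

The load sits in parallel with R2, giving an effective lower resistance R2' = R2·R_L/(R2+R_L) = 1.705 kΩ.
Now apply the divider: V_out = 11.0 × 0.09573 = 1.053 V.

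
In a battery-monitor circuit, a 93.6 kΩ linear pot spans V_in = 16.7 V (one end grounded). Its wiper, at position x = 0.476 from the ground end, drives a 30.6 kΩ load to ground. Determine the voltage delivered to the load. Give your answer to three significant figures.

Lower segment x·R_p = 44.55 kΩ; upper segment (1−x)·R_p = 49.05 kΩ.
(x·R_p) ‖ R_L = 18.14 kΩ.
Then V_out = V_in · 18.14/(49.05 + 18.14) = 4.509 V.
(Unloaded: V_out = x·V_in = 7.95 V.)

V_out ≈ 4.51 V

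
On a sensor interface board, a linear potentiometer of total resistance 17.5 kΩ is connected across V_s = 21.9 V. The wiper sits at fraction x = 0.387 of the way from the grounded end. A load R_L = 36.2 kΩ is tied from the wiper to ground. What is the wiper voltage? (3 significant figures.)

V_out ≈ 7.60 V

Lower segment x·R_p = 6.772 kΩ; upper segment (1−x)·R_p = 10.73 kΩ.
Lower segment in parallel with the load: 6.772 ‖ 36.2 = 5.705 kΩ.
Then V_out = V_s · 5.705/(10.73 + 5.705) = 7.603 V.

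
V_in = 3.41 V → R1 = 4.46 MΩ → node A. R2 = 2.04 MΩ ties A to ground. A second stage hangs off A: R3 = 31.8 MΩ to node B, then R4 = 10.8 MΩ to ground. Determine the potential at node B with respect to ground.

V_B ≈ 0.263 V

Node A sees R2 in parallel with the series input of stage 2, R3 + R4 = 42.60 MΩ.
R2 ‖ (R3+R4) = 1.947 MΩ.
V_A = 3.41 × 1.947/(4.46 + 1.947) = 1.036 V.
Then the unloaded second divider: V_B = V_A × R4/(R3+R4) = 1.036 × 0.2535 = 0.2627 V.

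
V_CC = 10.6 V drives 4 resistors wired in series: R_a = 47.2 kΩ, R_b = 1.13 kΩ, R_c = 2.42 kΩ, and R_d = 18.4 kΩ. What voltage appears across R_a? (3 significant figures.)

Total series resistance ΣR = 47.2 + 1.13 + 2.42 + 18.4 = 69.15 kΩ.
V = V_CC · R/ΣR = 10.6 × 0.6826 = 7.235 V.

V ≈ 7.24 V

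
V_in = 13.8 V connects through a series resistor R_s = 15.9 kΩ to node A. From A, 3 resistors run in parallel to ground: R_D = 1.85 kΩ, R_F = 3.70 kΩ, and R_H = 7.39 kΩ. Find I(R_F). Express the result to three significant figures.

I ≈ 0.232 mA

Combine the parallel branches: R_p = (1/1.85 + 1/3.70 + 1/7.39)⁻¹ = 1.057 kΩ.
V_A = 13.8 × 1.057/16.96 = 0.8602 V.
Branch current I = V_A/R_F = 0.8602/3.70 = 0.2325 mA.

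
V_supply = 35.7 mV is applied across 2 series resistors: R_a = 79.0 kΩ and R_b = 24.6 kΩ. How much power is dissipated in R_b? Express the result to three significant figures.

The common current is I = 35.7/103.6 = 0.3446 µA.
P(R_b) = I²·R_b = (0.3446)² × 24.6 = 2.921 nW.

P ≈ 2.92 nW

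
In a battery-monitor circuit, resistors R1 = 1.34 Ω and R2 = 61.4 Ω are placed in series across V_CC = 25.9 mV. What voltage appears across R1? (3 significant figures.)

Total series resistance ΣR = 1.34 + 61.4 = 62.74 Ω.
Voltage divider: V = V_CC · (1.340 / 62.74) = 25.9 × 0.02136 = 0.5532 mV.

V ≈ 0.553 mV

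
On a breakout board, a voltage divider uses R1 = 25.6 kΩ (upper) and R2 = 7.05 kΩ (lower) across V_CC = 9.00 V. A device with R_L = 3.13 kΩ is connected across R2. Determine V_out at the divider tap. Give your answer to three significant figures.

R2 ‖ R_L = (7.05 × 3.13)/(7.05 + 3.13) = 2.168 kΩ.
Voltage divider with the loaded lower leg: V_out = 9.00 × 2.168/(25.6 + 2.168) = 9.00 × 0.07806 = 0.7026 V.

V_out ≈ 0.703 V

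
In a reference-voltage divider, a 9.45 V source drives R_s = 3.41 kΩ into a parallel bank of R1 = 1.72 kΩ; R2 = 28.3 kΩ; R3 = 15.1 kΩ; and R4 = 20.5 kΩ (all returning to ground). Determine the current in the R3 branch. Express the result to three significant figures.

I ≈ 0.179 mA

Combine the parallel branches: R_p = (1/1.72 + 1/28.3 + 1/15.1 + 1/20.5)⁻¹ = 1.367 kΩ.
V_A by voltage divider: V_A = 9.45 × 1.367/(3.41 + 1.367) = 2.704 V.
I(R3) = V_A / R3 = 2.704/15.1 = 0.1791 mA.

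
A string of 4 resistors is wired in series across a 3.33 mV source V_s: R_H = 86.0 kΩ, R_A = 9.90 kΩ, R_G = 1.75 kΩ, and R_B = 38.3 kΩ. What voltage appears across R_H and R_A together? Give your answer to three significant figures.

V ≈ 2.35 mV

Series total: ΣR = 86.0 + 9.90 + 1.75 + 38.3 = 135.9 kΩ.
R_{R_H..R_A} = 86.0 + 9.90 = 95.90 kΩ.
V = V_s · R/ΣR = 3.33 × 0.7054 = 2.349 mV.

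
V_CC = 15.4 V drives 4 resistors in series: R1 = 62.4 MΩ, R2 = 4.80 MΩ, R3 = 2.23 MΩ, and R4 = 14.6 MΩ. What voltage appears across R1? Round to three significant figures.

V ≈ 11.4 V

Series total: ΣR = 62.4 + 4.80 + 2.23 + 14.6 = 84.03 MΩ.
By the voltage-divider rule, V = 15.4 × 62.40/84.03 = 11.44 V.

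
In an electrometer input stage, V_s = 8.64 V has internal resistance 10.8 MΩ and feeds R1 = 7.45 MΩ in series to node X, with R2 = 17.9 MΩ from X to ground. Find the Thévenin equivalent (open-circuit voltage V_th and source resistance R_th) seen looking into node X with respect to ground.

V_th ≈ 4.28 V, R_th ≈ 9.04 MΩ

R1' = 10.8 + 7.45 = 18.25 MΩ (source resistance + R1).
With X open, the divider is unloaded: V_th = 8.64 × 17.9/36.15 = 4.278 V.
Looking into X with the source shorted: R_th = R1'·R2/(R1'+R2) = 18.25 × 17.9/36.15 = 9.037 MΩ.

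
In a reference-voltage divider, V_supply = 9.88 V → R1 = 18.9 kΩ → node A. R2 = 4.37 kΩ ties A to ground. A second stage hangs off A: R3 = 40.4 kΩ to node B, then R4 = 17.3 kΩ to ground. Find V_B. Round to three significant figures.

Node A sees R2 in parallel with the series input of stage 2, R3 + R4 = 57.70 kΩ.
R2 ‖ (R3+R4) = 4.062 kΩ.
V_A = 9.88 × 4.062/(18.9 + 4.062) = 1.748 V.
V_B = V_A × 0.2998 = 0.5241 V.

V_B ≈ 0.524 V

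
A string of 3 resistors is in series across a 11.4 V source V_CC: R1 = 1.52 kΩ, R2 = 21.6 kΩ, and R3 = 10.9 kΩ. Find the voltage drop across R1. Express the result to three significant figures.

V ≈ 0.509 V

Series total: ΣR = 1.52 + 21.6 + 10.9 = 34.02 kΩ.
Voltage divider: V = V_CC · (1.520 / 34.02) = 11.4 × 0.04468 = 0.5093 V.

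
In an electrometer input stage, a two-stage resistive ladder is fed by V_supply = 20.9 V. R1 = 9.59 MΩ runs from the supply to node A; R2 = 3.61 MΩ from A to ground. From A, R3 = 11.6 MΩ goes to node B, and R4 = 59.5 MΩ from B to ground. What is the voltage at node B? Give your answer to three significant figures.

Node A sees R2 in parallel with the series input of stage 2, R3 + R4 = 71.10 MΩ.
Effective lower resistance at A: R2 ‖ 71.10 = 3.436 MΩ.
So V_A = 20.9 × 0.2638 = 5.512 V.
Then the unloaded second divider: V_B = V_A × R4/(R3+R4) = 5.512 × 0.8368 = 4.613 V.

V_B ≈ 4.61 V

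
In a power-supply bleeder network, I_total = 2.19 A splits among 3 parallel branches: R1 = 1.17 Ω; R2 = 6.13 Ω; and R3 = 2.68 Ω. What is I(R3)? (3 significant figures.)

I ≈ 0.587 A

Conductances: ΣG = 1/1.17 + 1/6.13 + 1/2.68 = 1.391 (1/Ω).
By the current-divider rule, I = I_total · G_k/ΣG = 2.19 × 0.2683 = 0.5875 A.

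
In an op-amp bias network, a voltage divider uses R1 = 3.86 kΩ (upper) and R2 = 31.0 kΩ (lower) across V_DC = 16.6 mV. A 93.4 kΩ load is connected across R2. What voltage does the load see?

V_out ≈ 14.2 mV

The load sits in parallel with R2, giving an effective lower resistance R2' = R2·R_L/(R2+R_L) = 23.27 kΩ.
Now apply the divider: V_out = 16.6 × 0.8577 = 14.24 mV.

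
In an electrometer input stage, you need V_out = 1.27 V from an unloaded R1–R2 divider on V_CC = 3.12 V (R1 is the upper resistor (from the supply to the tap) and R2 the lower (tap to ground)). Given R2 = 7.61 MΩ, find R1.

V_out/V_CC = R2/(R1+R2) = 0.4071.
So R1 = R2 · (V_CC/V_out − 1) = 7.61 × (3.12/1.27 − 1) = 7.61 × 1.457 = 11.09 MΩ.

R1 ≈ 11.1 MΩ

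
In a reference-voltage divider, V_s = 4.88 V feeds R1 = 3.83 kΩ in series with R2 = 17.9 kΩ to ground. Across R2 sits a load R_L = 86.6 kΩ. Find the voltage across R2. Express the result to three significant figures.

V_out ≈ 3.88 V

First combine the lower leg with the load: R2 ‖ R_L = 14.83 kΩ.
Voltage divider with the loaded lower leg: V_out = 4.88 × 14.83/(3.83 + 14.83) = 4.88 × 0.7948 = 3.879 V.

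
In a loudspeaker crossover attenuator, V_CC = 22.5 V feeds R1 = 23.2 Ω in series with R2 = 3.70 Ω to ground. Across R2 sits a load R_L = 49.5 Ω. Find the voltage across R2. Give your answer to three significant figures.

V_out ≈ 2.91 V

R2 ‖ R_L = (3.70 × 49.5)/(3.70 + 49.5) = 3.443 Ω.
Voltage divider with the loaded lower leg: V_out = 22.5 × 3.443/(23.2 + 3.443) = 22.5 × 0.1292 = 2.907 V.
(Unloaded it would be 3.09 V; the load pulls it down.)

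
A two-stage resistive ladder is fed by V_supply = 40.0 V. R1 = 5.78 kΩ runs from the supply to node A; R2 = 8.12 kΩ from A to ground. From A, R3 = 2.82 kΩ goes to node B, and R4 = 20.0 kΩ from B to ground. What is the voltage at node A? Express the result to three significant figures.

V_A ≈ 20.4 V

Node A sees R2 in parallel with the series input of stage 2, R3 + R4 = 22.82 kΩ.
Effective lower resistance at A: R2 ‖ 22.82 = 5.989 kΩ.
So V_A = 40.0 × 0.5089 = 20.36 V.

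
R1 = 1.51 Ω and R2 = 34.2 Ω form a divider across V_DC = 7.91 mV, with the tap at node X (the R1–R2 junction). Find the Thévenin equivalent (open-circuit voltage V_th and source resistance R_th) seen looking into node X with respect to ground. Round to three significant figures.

V_th ≈ 7.58 mV, R_th ≈ 1.45 Ω

V_th is the unloaded tap voltage: V_DC · R2/(R1+R2) = 7.91 × 0.9577 = 7.576 mV.
Looking into X with the source shorted: R_th = R1·R2/(R1+R2) = 1.510 × 34.2/35.71 = 1.446 Ω.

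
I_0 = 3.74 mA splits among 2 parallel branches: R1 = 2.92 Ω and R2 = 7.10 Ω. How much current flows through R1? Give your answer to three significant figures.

I ≈ 2.65 mA

With just two branches, the current splits inversely with resistance.
So I = 3.74 × 7.10/10.02 = 2.650 mA.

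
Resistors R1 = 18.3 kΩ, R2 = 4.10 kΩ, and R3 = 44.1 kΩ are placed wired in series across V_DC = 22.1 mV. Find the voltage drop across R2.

ΣR = 18.3 + 4.10 + 44.1 = 66.50 kΩ.
By the voltage-divider rule, V = 22.1 × 4.100/66.50 = 1.363 mV.

V ≈ 1.36 mV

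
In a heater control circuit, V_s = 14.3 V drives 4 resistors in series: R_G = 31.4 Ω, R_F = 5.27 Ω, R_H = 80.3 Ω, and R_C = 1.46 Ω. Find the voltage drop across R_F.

V ≈ 0.636 V

Series total: ΣR = 31.4 + 5.27 + 80.3 + 1.46 = 118.4 Ω.
By the voltage-divider rule, V = 14.3 × 5.270/118.4 = 0.6363 V.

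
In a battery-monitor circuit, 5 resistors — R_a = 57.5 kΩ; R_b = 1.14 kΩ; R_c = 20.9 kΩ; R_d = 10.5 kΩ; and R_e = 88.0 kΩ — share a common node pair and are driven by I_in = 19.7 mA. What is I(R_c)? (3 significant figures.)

Total conductance ΣG = 1/57.5 + 1/1.14 + 1/20.9 + 1/10.5 + 1/88.0 = 1.049 (units of 1/kΩ).
Current divider: I(R_c) = I_in · G_k/ΣG = 19.7 × (0.04785/1.049) = 19.7 × 0.04561 = 0.8985 mA.

I ≈ 0.899 mA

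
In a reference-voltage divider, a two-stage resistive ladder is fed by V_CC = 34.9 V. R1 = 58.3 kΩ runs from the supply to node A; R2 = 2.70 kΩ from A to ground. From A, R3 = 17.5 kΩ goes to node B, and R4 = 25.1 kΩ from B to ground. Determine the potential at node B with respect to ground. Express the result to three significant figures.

V_B ≈ 0.858 V

Looking into the second stage from A: R3 + R4 = 42.60 kΩ appears in parallel with R2.
Effective lower resistance at A: R2 ‖ 42.60 = 2.539 kΩ.
V_A = 34.9 × 2.539/(58.3 + 2.539) = 1.457 V.
Stage 2 is unloaded, so V_B = V_A · R4/(R3+R4) = 1.457 × 25.1/42.60 = 0.8582 V.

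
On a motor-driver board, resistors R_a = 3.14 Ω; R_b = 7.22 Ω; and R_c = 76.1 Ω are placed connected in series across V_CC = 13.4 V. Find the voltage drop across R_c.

Series total: ΣR = 3.14 + 7.22 + 76.1 = 86.46 Ω.
By the voltage-divider rule, V = 13.4 × 76.10/86.46 = 11.79 V.

V ≈ 11.8 V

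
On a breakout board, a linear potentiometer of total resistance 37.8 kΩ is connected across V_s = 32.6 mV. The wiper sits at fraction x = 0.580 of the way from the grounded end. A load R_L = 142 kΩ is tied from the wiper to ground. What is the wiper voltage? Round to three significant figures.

V_out ≈ 17.8 mV

Lower segment x·R_p = 21.92 kΩ; upper segment (1−x)·R_p = 15.88 kΩ.
Lower segment in parallel with the load: 21.92 ‖ 142 = 18.99 kΩ.
Loaded-divider output: V_out = 32.6 × 0.5447 = 17.76 mV.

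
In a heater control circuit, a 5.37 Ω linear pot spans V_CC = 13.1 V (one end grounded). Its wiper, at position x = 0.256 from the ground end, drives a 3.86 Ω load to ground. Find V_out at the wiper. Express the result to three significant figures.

V_out ≈ 2.65 V

Split the track: R_lower = x·R_p = 1.375 Ω, R_upper = (1−x)·R_p = 3.995 Ω.
(x·R_p) ‖ R_L = 1.014 Ω.
Loaded-divider output: V_out = 13.1 × 0.2024 = 2.651 V.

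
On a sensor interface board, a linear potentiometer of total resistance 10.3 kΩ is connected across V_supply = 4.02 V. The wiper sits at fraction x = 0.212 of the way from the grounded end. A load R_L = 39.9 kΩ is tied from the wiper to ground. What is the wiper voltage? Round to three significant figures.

Lower segment x·R_p = 2.184 kΩ; upper segment (1−x)·R_p = 8.116 kΩ.
R_L loads the lower segment: effective lower R = 2.070 kΩ.
Loaded-divider output: V_out = 4.02 × 0.2032 = 0.8170 V.

V_out ≈ 0.817 V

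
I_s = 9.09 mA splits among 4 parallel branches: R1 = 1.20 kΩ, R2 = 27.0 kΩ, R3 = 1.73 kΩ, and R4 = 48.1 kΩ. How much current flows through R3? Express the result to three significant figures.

ΣG = 1/1.20 + 1/27.0 + 1/1.73 + 1/48.1 = 1.469.
Current divider: I(R3) = I_s · G_k/ΣG = 9.09 × (0.5780/1.469) = 9.09 × 0.3934 = 3.576 mA.

I ≈ 3.58 mA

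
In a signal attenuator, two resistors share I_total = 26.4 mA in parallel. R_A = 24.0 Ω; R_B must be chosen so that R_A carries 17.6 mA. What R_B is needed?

R_B ≈ 48.0 Ω

In a two-way split, I_A/I_total = R_B/(R_A + R_B).
With f = 0.6667, R_B = R_A · f/(1−f) = 24.0 × 2.000 = 48.00 Ω.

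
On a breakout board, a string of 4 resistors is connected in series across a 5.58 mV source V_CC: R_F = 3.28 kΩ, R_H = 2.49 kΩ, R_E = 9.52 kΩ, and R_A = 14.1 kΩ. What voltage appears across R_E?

Total series resistance ΣR = 3.28 + 2.49 + 9.52 + 14.1 = 29.39 kΩ.
V = V_CC · R/ΣR = 5.58 × 0.3239 = 1.807 mV.

V ≈ 1.81 mV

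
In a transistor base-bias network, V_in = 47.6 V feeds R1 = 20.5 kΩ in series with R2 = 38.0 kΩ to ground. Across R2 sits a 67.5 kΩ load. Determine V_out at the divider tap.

The load sits in parallel with R2, giving an effective lower resistance R2' = R2·R_L/(R2+R_L) = 24.31 kΩ.
Now apply the divider: V_out = 47.6 × 0.5425 = 25.82 V.

V_out ≈ 25.8 V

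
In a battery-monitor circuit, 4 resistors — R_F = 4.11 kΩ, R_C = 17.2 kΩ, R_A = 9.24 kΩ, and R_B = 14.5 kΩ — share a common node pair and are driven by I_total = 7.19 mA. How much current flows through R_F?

ΣG = 1/4.11 + 1/17.2 + 1/9.24 + 1/14.5 = 0.4786.
By the current-divider rule, I = I_total · G_k/ΣG = 7.19 × 0.5083 = 3.655 mA.

I ≈ 3.65 mA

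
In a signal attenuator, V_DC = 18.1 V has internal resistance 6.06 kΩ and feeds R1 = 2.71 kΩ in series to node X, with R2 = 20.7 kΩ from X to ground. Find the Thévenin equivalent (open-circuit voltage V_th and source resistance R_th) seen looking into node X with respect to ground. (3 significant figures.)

R1' = 6.06 + 2.71 = 8.770 kΩ (source resistance + R1).
With X open, the divider is unloaded: V_th = 18.1 × 20.7/29.47 = 12.71 V.
With V_DC suppressed (replaced by a short), R_th = R1' ‖ R2 = (8.770 × 20.7)/(8.770 + 20.7) = 6.160 kΩ.

V_th ≈ 12.7 V, R_th ≈ 6.16 kΩ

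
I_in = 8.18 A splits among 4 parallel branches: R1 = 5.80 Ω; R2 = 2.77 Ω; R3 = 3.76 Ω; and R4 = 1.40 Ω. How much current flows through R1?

I ≈ 0.932 A

Conductances: ΣG = 1/5.80 + 1/2.77 + 1/3.76 + 1/1.40 = 1.514 (1/Ω).
Current divider: I(R1) = I_in · G_k/ΣG = 8.18 × (0.1724/1.514) = 8.18 × 0.1139 = 0.9317 A.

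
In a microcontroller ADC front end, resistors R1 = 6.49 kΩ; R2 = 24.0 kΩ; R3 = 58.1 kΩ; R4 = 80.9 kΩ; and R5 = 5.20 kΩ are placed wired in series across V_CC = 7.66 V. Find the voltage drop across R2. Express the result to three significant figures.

ΣR = 6.49 + 24.0 + 58.1 + 80.9 + 5.20 = 174.7 kΩ.
V = V_CC · R/ΣR = 7.66 × 0.1374 = 1.052 V.

V ≈ 1.05 V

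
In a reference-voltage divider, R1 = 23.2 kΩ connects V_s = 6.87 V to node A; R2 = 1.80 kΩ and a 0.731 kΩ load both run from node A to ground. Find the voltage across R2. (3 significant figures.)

R2 ‖ R_L = (1.80 × 0.731)/(1.80 + 0.731) = 0.5199 kΩ.
Now apply the divider: V_out = 6.87 × 0.02192 = 0.1506 V.

V_out ≈ 0.151 V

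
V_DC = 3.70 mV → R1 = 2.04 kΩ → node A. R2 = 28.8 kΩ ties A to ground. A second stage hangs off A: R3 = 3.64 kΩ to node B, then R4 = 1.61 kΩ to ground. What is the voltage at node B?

Node A sees R2 in parallel with the series input of stage 2, R3 + R4 = 5.250 kΩ.
R2 ‖ (R3+R4) = 4.441 kΩ.
First divider: V_A = V_DC · 4.441/(2.04 + 4.441) = 2.535 mV.
V_B = V_A × 0.3067 = 0.7775 mV.

V_B ≈ 0.777 mV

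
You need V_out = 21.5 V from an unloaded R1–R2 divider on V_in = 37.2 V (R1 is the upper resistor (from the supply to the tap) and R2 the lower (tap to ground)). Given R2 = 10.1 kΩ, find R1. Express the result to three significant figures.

The divider ratio is R2/(R1+R2) = 21.5/37.2 = 0.5780.
Rearranging, R1 = R2·(1−k)/k = 10.1 × 0.7302 = 7.375 kΩ.

R1 ≈ 7.38 kΩ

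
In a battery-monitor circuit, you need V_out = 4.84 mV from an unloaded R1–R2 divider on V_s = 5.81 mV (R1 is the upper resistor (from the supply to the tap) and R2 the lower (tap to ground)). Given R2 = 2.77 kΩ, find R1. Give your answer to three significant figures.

The divider ratio is R2/(R1+R2) = 4.84/5.81 = 0.8330.
Rearranging, R1 = R2·(1−k)/k = 2.77 × 0.2004 = 0.5551 kΩ.

R1 ≈ 0.555 kΩ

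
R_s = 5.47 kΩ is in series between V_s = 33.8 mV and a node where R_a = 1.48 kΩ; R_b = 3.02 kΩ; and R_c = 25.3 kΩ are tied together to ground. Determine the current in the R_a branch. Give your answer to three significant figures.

Combine the parallel branches: R_p = (1/1.48 + 1/3.02 + 1/25.3)⁻¹ = 0.9557 kΩ.
Node voltage V_A = V_s · R_p/(R_s + R_p) = 33.8 × 0.1487 = 5.027 mV.
Branch current I = V_A/R_a = 5.027/1.48 = 3.397 µA.

I ≈ 3.40 µA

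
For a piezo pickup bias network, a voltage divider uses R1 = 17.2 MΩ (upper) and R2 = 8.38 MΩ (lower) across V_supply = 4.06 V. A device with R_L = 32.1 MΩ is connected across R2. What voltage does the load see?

First combine the lower leg with the load: R2 ‖ R_L = 6.645 MΩ.
Then V_out = V_supply · R2'/(R1 + R2') = 4.06 × 6.645/23.85 = 1.131 V.

V_out ≈ 1.13 V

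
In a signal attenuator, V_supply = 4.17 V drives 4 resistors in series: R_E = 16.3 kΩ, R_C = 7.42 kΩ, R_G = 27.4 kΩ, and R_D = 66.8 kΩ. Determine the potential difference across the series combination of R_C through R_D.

Total series resistance ΣR = 16.3 + 7.42 + 27.4 + 66.8 = 117.9 kΩ.
R_{R_C..R_D} = 7.42 + 27.4 + 66.8 = 101.6 kΩ.
Voltage divider: V = V_supply · (101.6 / 117.9) = 4.17 × 0.8618 = 3.594 V.

V ≈ 3.59 V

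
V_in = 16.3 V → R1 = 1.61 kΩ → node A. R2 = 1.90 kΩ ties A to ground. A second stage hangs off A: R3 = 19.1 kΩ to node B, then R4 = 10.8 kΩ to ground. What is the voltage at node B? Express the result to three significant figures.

The second stage (R3 + R4 = 29.90 kΩ) loads node A in parallel with R2.
Effective lower resistance at A: R2 ‖ 29.90 = 1.786 kΩ.
So V_A = 16.3 × 0.5260 = 8.573 V.
Stage 2 is unloaded, so V_B = V_A · R4/(R3+R4) = 8.573 × 10.8/29.90 = 3.097 V.

V_B ≈ 3.10 V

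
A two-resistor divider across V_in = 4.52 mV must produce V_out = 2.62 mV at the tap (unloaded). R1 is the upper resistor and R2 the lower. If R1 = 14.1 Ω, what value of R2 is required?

Required fraction k = V_out/V_in = 0.5796.
Rearranging, R2 = R1·k/(1−k) = 14.1 × 1.379 = 19.44 Ω.

R2 ≈ 19.4 Ω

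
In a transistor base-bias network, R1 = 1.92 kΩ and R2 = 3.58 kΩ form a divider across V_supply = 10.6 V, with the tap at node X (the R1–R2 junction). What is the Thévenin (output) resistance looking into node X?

Looking into X with the source shorted: R_th = R1·R2/(R1+R2) = 1.920 × 3.58/5.500 = 1.250 kΩ.

R_th ≈ 1.25 kΩ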